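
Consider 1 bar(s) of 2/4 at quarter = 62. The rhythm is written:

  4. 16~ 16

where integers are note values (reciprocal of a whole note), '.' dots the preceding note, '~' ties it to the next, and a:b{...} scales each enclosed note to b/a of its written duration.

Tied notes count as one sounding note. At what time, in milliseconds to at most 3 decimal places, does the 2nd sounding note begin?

note 2 onset = 3/2b = 1451.613ms

1. 0.0ms @ 0 + 1451.613ms (3/2)
2. 1451.613ms @ 3/2 + 483.871ms (1/2)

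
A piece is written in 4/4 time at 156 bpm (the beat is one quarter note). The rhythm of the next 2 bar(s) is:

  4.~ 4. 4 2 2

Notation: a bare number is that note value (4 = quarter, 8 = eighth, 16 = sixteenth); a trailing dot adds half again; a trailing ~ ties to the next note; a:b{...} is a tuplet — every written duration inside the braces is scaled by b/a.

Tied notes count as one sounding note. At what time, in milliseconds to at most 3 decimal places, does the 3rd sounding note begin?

note 3 onset = 4b = 1538.462ms

1. 0.0ms @ 0 + 1153.846ms (3)
2. 1153.846ms @ 3 + 384.615ms (1)
3. 1538.462ms @ 4 + 769.231ms (2)
4. 2307.692ms @ 6 + 769.231ms (2)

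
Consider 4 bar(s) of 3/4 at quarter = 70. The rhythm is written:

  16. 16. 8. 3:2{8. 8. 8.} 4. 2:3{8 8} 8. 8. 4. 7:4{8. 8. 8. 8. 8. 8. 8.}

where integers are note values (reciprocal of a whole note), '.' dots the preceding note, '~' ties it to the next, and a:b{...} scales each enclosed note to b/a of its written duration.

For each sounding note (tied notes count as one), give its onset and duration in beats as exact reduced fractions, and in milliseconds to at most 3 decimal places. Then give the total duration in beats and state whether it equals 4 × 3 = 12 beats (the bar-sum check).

1) 0.0ms=0b +321.429ms=3/8b
2) 321.429ms=3/8b +321.429ms=3/8b
3) 642.857ms=3/4b +642.857ms=3/4b
4) 1285.714ms=3/2b +428.571ms=1/2b
5) 1714.286ms=2b +428.571ms=1/2b
6) 2142.857ms=5/2b +428.571ms=1/2b
7) 2571.429ms=3b +1285.714ms=3/2b
8) 3857.143ms=9/2b +642.857ms=3/4b
9) 4500.0ms=21/4b +642.857ms=3/4b
10) 5142.857ms=6b +642.857ms=3/4b
11) 5785.714ms=27/4b +642.857ms=3/4b
12) 6428.571ms=15/2b +1285.714ms=3/2b
13) 7714.286ms=9b +367.347ms=3/7b
14) 8081.633ms=66/7b +367.347ms=3/7b
15) 8448.98ms=69/7b +367.347ms=3/7b
16) 8816.327ms=72/7b +367.347ms=3/7b
17) 9183.673ms=75/7b +367.347ms=3/7b
18) 9551.02ms=78/7b +367.347ms=3/7b
19) 9918.367ms=81/7b +367.347ms=3/7b
Σ=12b of 12 (70bpm 3/4) — PASS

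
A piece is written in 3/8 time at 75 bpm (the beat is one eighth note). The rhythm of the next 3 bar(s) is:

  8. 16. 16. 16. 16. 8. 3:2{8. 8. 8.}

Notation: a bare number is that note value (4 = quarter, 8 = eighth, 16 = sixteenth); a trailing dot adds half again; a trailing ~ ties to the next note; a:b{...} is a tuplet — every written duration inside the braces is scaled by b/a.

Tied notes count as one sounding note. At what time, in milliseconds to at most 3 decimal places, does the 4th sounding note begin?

note 4 onset = 3b = 2400.0ms

1. 0.0ms @ 0 + 1200.0ms (3/2)
2. 1200.0ms @ 3/2 + 600.0ms (3/4)
3. 1800.0ms @ 9/4 + 600.0ms (3/4)
4. 2400.0ms @ 3 + 600.0ms (3/4)
5. 3000.0ms @ 15/4 + 600.0ms (3/4)
6. 3600.0ms @ 9/2 + 1200.0ms (3/2)
7. 4800.0ms @ 6 + 800.0ms (1)
8. 5600.0ms @ 7 + 800.0ms (1)
9. 6400.0ms @ 8 + 800.0ms (1)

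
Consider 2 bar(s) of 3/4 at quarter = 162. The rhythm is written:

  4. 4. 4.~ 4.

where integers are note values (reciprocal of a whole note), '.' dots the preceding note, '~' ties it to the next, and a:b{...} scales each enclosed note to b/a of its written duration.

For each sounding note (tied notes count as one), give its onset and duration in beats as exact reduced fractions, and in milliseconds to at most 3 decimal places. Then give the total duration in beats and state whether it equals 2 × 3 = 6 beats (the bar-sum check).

1) 0.0ms=0b +555.556ms=3/2b
2) 555.556ms=3/2b +555.556ms=3/2b
3) 1111.111ms=3b +1111.111ms=3b
Σ=6b of 6 (162bpm 3/4) — PASS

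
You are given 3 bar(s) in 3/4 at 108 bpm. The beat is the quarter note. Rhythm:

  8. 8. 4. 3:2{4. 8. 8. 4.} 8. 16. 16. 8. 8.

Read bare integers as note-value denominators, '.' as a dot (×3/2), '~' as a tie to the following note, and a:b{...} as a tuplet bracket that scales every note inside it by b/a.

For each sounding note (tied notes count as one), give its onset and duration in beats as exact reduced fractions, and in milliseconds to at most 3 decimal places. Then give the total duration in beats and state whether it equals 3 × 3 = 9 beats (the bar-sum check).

1) 0.0ms=0b +416.667ms=3/4b
2) 416.667ms=3/4b +416.667ms=3/4b
3) 833.333ms=3/2b +833.333ms=3/2b
4) 1666.667ms=3b +555.556ms=1b
5) 2222.222ms=4b +277.778ms=1/2b
6) 2500.0ms=9/2b +277.778ms=1/2b
7) 2777.778ms=5b +555.556ms=1b
8) 3333.333ms=6b +416.667ms=3/4b
9) 3750.0ms=27/4b +208.333ms=3/8b
10) 3958.333ms=57/8b +208.333ms=3/8b
11) 4166.667ms=15/2b +416.667ms=3/4b
12) 4583.333ms=33/4b +416.667ms=3/4b
Σ=9b of 9 (108bpm 3/4) — PASS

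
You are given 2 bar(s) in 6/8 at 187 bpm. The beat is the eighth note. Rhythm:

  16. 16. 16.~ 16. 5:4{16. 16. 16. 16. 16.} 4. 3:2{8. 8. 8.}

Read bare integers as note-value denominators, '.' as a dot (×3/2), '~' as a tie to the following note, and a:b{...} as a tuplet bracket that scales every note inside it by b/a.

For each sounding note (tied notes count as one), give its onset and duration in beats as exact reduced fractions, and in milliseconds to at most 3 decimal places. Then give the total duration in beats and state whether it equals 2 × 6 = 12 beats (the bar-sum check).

1) 0.0ms=0b +240.642ms=3/4b
2) 240.642ms=3/4b +240.642ms=3/4b
3) 481.283ms=3/2b +481.283ms=3/2b
4) 962.567ms=3b +192.513ms=3/5b
5) 1155.08ms=18/5b +192.513ms=3/5b
6) 1347.594ms=21/5b +192.513ms=3/5b
7) 1540.107ms=24/5b +192.513ms=3/5b
8) 1732.62ms=27/5b +192.513ms=3/5b
9) 1925.134ms=6b +962.567ms=3b
10) 2887.701ms=9b +320.856ms=1b
11) 3208.556ms=10b +320.856ms=1b
12) 3529.412ms=11b +320.856ms=1b
Σ=12b of 12 (187bpm 6/8) — PASS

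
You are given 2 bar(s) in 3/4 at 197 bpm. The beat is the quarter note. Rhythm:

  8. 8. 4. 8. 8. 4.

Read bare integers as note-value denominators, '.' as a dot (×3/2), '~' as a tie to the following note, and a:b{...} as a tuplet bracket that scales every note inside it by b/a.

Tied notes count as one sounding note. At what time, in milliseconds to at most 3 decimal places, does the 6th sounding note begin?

1. 0.0ms @ 0 + 228.426ms (3/4)
2. 228.426ms @ 3/4 + 228.426ms (3/4)
3. 456.853ms @ 3/2 + 456.853ms (3/2)
4. 913.706ms @ 3 + 228.426ms (3/4)
5. 1142.132ms @ 15/4 + 228.426ms (3/4)
6. 1370.558ms @ 9/2 + 456.853ms (3/2)

note 6 onset = 9/2b = 1370.558ms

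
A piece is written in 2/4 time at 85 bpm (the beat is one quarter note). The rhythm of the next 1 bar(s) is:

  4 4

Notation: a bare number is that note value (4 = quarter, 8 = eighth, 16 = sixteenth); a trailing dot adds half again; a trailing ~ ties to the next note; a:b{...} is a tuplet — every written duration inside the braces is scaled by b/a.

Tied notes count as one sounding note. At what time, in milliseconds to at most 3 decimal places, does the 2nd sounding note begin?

note 2 onset = 1b = 705.882ms

1. 0.0ms @ 0 + 705.882ms (1)
2. 705.882ms @ 1 + 705.882ms (1)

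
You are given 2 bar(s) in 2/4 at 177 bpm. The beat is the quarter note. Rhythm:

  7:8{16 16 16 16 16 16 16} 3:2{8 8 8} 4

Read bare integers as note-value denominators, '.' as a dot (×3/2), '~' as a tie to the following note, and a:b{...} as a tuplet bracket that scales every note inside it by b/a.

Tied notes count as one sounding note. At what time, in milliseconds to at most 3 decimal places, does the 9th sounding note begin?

note 9 onset = 7/3b = 790.96ms

1. 0.0ms @ 0 + 96.852ms (2/7)
2. 96.852ms @ 2/7 + 96.852ms (2/7)
3. 193.705ms @ 4/7 + 96.852ms (2/7)
4. 290.557ms @ 6/7 + 96.852ms (2/7)
5. 387.409ms @ 8/7 + 96.852ms (2/7)
6. 484.262ms @ 10/7 + 96.852ms (2/7)
7. 581.114ms @ 12/7 + 96.852ms (2/7)
8. 677.966ms @ 2 + 112.994ms (1/3)
9. 790.96ms @ 7/3 + 112.994ms (1/3)
10. 903.955ms @ 8/3 + 112.994ms (1/3)
11. 1016.949ms @ 3 + 338.983ms (1)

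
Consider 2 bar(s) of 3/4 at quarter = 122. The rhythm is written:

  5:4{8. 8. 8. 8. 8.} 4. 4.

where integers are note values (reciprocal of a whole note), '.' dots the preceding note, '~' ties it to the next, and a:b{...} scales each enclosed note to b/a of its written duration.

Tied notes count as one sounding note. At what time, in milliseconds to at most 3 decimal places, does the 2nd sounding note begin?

note 2 onset = 3/5b = 295.082ms

1. 0.0ms @ 0 + 295.082ms (3/5)
2. 295.082ms @ 3/5 + 295.082ms (3/5)
3. 590.164ms @ 6/5 + 295.082ms (3/5)
4. 885.246ms @ 9/5 + 295.082ms (3/5)
5. 1180.328ms @ 12/5 + 295.082ms (3/5)
6. 1475.41ms @ 3 + 737.705ms (3/2)
7. 2213.115ms @ 9/2 + 737.705ms (3/2)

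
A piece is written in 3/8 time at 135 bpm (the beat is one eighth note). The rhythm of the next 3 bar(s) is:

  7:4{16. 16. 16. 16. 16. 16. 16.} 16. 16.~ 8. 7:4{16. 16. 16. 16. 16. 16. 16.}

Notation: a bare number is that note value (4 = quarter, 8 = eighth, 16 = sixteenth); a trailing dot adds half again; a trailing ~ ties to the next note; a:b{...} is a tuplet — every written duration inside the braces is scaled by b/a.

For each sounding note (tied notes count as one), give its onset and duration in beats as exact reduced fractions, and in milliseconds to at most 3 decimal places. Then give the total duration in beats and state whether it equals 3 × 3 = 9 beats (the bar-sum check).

1) 0.0ms=0b +190.476ms=3/7b
2) 190.476ms=3/7b +190.476ms=3/7b
3) 380.952ms=6/7b +190.476ms=3/7b
4) 571.429ms=9/7b +190.476ms=3/7b
5) 761.905ms=12/7b +190.476ms=3/7b
6) 952.381ms=15/7b +190.476ms=3/7b
7) 1142.857ms=18/7b +190.476ms=3/7b
8) 1333.333ms=3b +333.333ms=3/4b
9) 1666.667ms=15/4b +1000.0ms=9/4b
10) 2666.667ms=6b +190.476ms=3/7b
11) 2857.143ms=45/7b +190.476ms=3/7b
12) 3047.619ms=48/7b +190.476ms=3/7b
13) 3238.095ms=51/7b +190.476ms=3/7b
14) 3428.571ms=54/7b +190.476ms=3/7b
15) 3619.048ms=57/7b +190.476ms=3/7b
16) 3809.524ms=60/7b +190.476ms=3/7b
Σ=9b of 9 (135bpm 3/8) — PASS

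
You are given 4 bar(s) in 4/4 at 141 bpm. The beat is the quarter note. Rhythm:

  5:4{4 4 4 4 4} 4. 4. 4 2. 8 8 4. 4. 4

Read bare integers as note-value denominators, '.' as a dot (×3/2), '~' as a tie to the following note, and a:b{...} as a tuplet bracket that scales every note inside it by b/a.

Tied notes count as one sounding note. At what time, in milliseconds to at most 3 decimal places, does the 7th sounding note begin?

note 7 onset = 11/2b = 2340.426ms

1. 0.0ms @ 0 + 340.426ms (4/5)
2. 340.426ms @ 4/5 + 340.426ms (4/5)
3. 680.851ms @ 8/5 + 340.426ms (4/5)
4. 1021.277ms @ 12/5 + 340.426ms (4/5)
5. 1361.702ms @ 16/5 + 340.426ms (4/5)
6. 1702.128ms @ 4 + 638.298ms (3/2)
7. 2340.426ms @ 11/2 + 638.298ms (3/2)
8. 2978.723ms @ 7 + 425.532ms (1)
9. 3404.255ms @ 8 + 1276.596ms (3)
10. 4680.851ms @ 11 + 212.766ms (1/2)
11. 4893.617ms @ 23/2 + 212.766ms (1/2)
12. 5106.383ms @ 12 + 638.298ms (3/2)
13. 5744.681ms @ 27/2 + 638.298ms (3/2)
14. 6382.979ms @ 15 + 425.532ms (1)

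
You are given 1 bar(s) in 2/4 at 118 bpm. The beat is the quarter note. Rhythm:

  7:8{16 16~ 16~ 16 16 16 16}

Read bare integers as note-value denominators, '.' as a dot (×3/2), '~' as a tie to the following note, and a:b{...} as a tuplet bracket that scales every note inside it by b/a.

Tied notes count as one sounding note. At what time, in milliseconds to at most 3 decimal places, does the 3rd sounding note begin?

1. 0.0ms @ 0 + 145.278ms (2/7)
2. 145.278ms @ 2/7 + 435.835ms (6/7)
3. 581.114ms @ 8/7 + 145.278ms (2/7)
4. 726.392ms @ 10/7 + 145.278ms (2/7)
5. 871.671ms @ 12/7 + 145.278ms (2/7)

note 3 onset = 8/7b = 581.114ms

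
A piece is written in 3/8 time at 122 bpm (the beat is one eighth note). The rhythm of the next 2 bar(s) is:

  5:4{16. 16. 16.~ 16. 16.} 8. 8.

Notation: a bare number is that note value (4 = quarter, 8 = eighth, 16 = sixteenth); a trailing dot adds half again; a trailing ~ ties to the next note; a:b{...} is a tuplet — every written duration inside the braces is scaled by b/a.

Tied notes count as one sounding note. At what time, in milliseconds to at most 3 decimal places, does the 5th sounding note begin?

1. 0.0ms @ 0 + 295.082ms (3/5)
2. 295.082ms @ 3/5 + 295.082ms (3/5)
3. 590.164ms @ 6/5 + 590.164ms (6/5)
4. 1180.328ms @ 12/5 + 295.082ms (3/5)
5. 1475.41ms @ 3 + 737.705ms (3/2)
6. 2213.115ms @ 9/2 + 737.705ms (3/2)

note 5 onset = 3b = 1475.41ms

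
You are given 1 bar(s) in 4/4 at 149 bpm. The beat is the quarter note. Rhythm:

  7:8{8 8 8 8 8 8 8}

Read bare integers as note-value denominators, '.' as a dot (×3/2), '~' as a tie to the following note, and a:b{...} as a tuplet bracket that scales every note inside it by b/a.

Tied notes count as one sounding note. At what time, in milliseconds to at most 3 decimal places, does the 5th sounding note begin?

1. 0.0ms @ 0 + 230.105ms (4/7)
2. 230.105ms @ 4/7 + 230.105ms (4/7)
3. 460.211ms @ 8/7 + 230.105ms (4/7)
4. 690.316ms @ 12/7 + 230.105ms (4/7)
5. 920.422ms @ 16/7 + 230.105ms (4/7)
6. 1150.527ms @ 20/7 + 230.105ms (4/7)
7. 1380.633ms @ 24/7 + 230.105ms (4/7)

note 5 onset = 16/7b = 920.422ms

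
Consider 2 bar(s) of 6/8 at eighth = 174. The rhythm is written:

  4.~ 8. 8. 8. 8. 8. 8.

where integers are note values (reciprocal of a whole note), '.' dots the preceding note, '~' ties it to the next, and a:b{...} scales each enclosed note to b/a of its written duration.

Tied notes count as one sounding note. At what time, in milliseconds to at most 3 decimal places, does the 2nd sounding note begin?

note 2 onset = 9/2b = 1551.724ms

1. 0.0ms @ 0 + 1551.724ms (9/2)
2. 1551.724ms @ 9/2 + 517.241ms (3/2)
3. 2068.966ms @ 6 + 517.241ms (3/2)
4. 2586.207ms @ 15/2 + 517.241ms (3/2)
5. 3103.448ms @ 9 + 517.241ms (3/2)
6. 3620.69ms @ 21/2 + 517.241ms (3/2)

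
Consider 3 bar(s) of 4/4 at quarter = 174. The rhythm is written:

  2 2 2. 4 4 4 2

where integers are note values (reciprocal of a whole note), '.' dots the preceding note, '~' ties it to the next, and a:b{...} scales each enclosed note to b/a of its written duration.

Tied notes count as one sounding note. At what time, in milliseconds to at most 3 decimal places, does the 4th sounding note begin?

note 4 onset = 7b = 2413.793ms

1. 0.0ms @ 0 + 689.655ms (2)
2. 689.655ms @ 2 + 689.655ms (2)
3. 1379.31ms @ 4 + 1034.483ms (3)
4. 2413.793ms @ 7 + 344.828ms (1)
5. 2758.621ms @ 8 + 344.828ms (1)
6. 3103.448ms @ 9 + 344.828ms (1)
7. 3448.276ms @ 10 + 689.655ms (2)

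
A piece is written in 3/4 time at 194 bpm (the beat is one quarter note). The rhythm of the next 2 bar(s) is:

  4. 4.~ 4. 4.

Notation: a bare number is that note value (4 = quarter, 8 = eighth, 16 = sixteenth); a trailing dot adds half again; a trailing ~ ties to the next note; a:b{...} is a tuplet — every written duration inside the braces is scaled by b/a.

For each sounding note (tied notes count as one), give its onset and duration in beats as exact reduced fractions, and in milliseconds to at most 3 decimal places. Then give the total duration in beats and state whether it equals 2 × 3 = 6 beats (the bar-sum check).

1) 0.0ms=0b +463.918ms=3/2b
2) 463.918ms=3/2b +927.835ms=3b
3) 1391.753ms=9/2b +463.918ms=3/2b
Σ=6b of 6 (194bpm 3/4) — PASS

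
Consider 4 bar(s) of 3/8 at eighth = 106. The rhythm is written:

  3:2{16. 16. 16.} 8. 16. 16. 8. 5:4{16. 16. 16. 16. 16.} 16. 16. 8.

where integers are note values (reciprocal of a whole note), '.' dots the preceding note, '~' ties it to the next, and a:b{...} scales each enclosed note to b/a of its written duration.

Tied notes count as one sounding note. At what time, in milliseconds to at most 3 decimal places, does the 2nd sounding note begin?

1. 0.0ms @ 0 + 283.019ms (1/2)
2. 283.019ms @ 1/2 + 283.019ms (1/2)
3. 566.038ms @ 1 + 283.019ms (1/2)
4. 849.057ms @ 3/2 + 849.057ms (3/2)
5. 1698.113ms @ 3 + 424.528ms (3/4)
6. 2122.642ms @ 15/4 + 424.528ms (3/4)
7. 2547.17ms @ 9/2 + 849.057ms (3/2)
8. 3396.226ms @ 6 + 339.623ms (3/5)
9. 3735.849ms @ 33/5 + 339.623ms (3/5)
10. 4075.472ms @ 36/5 + 339.623ms (3/5)
11. 4415.094ms @ 39/5 + 339.623ms (3/5)
12. 4754.717ms @ 42/5 + 339.623ms (3/5)
13. 5094.34ms @ 9 + 424.528ms (3/4)
14. 5518.868ms @ 39/4 + 424.528ms (3/4)
15. 5943.396ms @ 21/2 + 849.057ms (3/2)

note 2 onset = 1/2b = 283.019ms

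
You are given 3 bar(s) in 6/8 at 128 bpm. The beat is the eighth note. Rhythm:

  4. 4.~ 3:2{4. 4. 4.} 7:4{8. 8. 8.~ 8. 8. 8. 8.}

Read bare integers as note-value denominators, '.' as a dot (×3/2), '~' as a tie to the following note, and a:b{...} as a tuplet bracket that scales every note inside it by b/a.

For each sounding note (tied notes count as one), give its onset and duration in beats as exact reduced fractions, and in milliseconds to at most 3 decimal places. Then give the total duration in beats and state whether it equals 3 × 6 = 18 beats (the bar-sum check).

1) 0.0ms=0b +1406.25ms=3b
2) 1406.25ms=3b +2343.75ms=5b
3) 3750.0ms=8b +937.5ms=2b
4) 4687.5ms=10b +937.5ms=2b
5) 5625.0ms=12b +401.786ms=6/7b
6) 6026.786ms=90/7b +401.786ms=6/7b
7) 6428.571ms=96/7b +803.571ms=12/7b
8) 7232.143ms=108/7b +401.786ms=6/7b
9) 7633.929ms=114/7b +401.786ms=6/7b
10) 8035.714ms=120/7b +401.786ms=6/7b
Σ=18b of 18 (128bpm 6/8) — PASS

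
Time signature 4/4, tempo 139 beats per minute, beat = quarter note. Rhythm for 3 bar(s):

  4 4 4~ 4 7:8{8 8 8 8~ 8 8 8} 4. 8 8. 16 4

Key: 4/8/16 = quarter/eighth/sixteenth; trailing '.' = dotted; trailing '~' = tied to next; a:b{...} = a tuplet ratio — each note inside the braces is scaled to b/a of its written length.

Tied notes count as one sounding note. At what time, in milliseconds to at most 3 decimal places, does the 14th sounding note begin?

note 14 onset = 11b = 4748.201ms

1. 0.0ms @ 0 + 431.655ms (1)
2. 431.655ms @ 1 + 431.655ms (1)
3. 863.309ms @ 2 + 863.309ms (2)
4. 1726.619ms @ 4 + 246.66ms (4/7)
5. 1973.279ms @ 32/7 + 246.66ms (4/7)
6. 2219.938ms @ 36/7 + 246.66ms (4/7)
7. 2466.598ms @ 40/7 + 493.32ms (8/7)
8. 2959.918ms @ 48/7 + 246.66ms (4/7)
9. 3206.578ms @ 52/7 + 246.66ms (4/7)
10. 3453.237ms @ 8 + 647.482ms (3/2)
11. 4100.719ms @ 19/2 + 215.827ms (1/2)
12. 4316.547ms @ 10 + 323.741ms (3/4)
13. 4640.288ms @ 43/4 + 107.914ms (1/4)
14. 4748.201ms @ 11 + 431.655ms (1)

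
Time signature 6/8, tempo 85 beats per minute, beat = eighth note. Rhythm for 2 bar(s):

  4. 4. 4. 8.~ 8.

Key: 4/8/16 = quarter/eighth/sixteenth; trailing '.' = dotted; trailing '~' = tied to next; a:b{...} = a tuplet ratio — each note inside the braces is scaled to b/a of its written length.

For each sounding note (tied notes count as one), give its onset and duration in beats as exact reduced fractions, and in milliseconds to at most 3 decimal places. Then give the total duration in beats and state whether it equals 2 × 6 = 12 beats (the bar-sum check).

1) 0.0ms=0b +2117.647ms=3b
2) 2117.647ms=3b +2117.647ms=3b
3) 4235.294ms=6b +2117.647ms=3b
4) 6352.941ms=9b +2117.647ms=3b
Σ=12b of 12 (85bpm 6/8) — PASS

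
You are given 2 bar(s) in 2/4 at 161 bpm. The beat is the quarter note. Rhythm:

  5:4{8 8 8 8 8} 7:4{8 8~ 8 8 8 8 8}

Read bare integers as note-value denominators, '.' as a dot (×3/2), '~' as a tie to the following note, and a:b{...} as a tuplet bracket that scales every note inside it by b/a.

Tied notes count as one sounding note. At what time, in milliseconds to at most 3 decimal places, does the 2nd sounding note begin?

note 2 onset = 2/5b = 149.068ms

1. 0.0ms @ 0 + 149.068ms (2/5)
2. 149.068ms @ 2/5 + 149.068ms (2/5)
3. 298.137ms @ 4/5 + 149.068ms (2/5)
4. 447.205ms @ 6/5 + 149.068ms (2/5)
5. 596.273ms @ 8/5 + 149.068ms (2/5)
6. 745.342ms @ 2 + 106.477ms (2/7)
7. 851.819ms @ 16/7 + 212.955ms (4/7)
8. 1064.774ms @ 20/7 + 106.477ms (2/7)
9. 1171.251ms @ 22/7 + 106.477ms (2/7)
10. 1277.728ms @ 24/7 + 106.477ms (2/7)
11. 1384.206ms @ 26/7 + 106.477ms (2/7)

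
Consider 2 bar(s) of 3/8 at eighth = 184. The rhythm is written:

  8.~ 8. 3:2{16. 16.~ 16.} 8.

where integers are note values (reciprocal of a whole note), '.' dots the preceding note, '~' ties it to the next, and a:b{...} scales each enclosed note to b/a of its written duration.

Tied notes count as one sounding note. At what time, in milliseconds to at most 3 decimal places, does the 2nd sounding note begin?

1. 0.0ms @ 0 + 978.261ms (3)
2. 978.261ms @ 3 + 163.043ms (1/2)
3. 1141.304ms @ 7/2 + 326.087ms (1)
4. 1467.391ms @ 9/2 + 489.13ms (3/2)

note 2 onset = 3b = 978.261ms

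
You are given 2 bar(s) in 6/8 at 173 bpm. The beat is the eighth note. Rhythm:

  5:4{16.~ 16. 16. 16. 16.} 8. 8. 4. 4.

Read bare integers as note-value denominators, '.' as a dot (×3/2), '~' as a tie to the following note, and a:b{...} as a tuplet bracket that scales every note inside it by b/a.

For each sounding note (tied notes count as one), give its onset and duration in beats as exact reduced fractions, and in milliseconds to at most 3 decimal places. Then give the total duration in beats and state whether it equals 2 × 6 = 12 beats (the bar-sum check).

1) 0.0ms=0b +416.185ms=6/5b
2) 416.185ms=6/5b +208.092ms=3/5b
3) 624.277ms=9/5b +208.092ms=3/5b
4) 832.37ms=12/5b +208.092ms=3/5b
5) 1040.462ms=3b +520.231ms=3/2b
6) 1560.694ms=9/2b +520.231ms=3/2b
7) 2080.925ms=6b +1040.462ms=3b
8) 3121.387ms=9b +1040.462ms=3b
Σ=12b of 12 (173bpm 6/8) — PASS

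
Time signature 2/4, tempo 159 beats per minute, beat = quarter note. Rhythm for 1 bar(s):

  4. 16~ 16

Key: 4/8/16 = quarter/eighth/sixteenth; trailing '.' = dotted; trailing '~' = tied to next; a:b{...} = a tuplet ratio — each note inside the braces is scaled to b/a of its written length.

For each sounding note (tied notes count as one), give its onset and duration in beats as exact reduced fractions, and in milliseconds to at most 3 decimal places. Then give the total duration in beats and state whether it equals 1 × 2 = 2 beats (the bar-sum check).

1) 0.0ms=0b +566.038ms=3/2b
2) 566.038ms=3/2b +188.679ms=1/2b
Σ=2b of 2 (159bpm 2/4) — PASS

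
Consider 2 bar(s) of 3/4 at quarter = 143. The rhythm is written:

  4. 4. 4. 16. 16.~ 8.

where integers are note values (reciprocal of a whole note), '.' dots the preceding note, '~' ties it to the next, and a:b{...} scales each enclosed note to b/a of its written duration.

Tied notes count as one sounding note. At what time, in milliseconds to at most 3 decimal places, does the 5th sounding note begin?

note 5 onset = 39/8b = 2045.455ms

1. 0.0ms @ 0 + 629.371ms (3/2)
2. 629.371ms @ 3/2 + 629.371ms (3/2)
3. 1258.741ms @ 3 + 629.371ms (3/2)
4. 1888.112ms @ 9/2 + 157.343ms (3/8)
5. 2045.455ms @ 39/8 + 472.028ms (9/8)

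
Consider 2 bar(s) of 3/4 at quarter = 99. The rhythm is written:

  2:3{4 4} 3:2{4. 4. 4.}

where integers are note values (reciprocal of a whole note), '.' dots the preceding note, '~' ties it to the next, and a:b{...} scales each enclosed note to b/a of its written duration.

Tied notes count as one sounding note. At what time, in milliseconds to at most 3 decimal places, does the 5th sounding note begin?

note 5 onset = 5b = 3030.303ms

1. 0.0ms @ 0 + 909.091ms (3/2)
2. 909.091ms @ 3/2 + 909.091ms (3/2)
3. 1818.182ms @ 3 + 606.061ms (1)
4. 2424.242ms @ 4 + 606.061ms (1)
5. 3030.303ms @ 5 + 606.061ms (1)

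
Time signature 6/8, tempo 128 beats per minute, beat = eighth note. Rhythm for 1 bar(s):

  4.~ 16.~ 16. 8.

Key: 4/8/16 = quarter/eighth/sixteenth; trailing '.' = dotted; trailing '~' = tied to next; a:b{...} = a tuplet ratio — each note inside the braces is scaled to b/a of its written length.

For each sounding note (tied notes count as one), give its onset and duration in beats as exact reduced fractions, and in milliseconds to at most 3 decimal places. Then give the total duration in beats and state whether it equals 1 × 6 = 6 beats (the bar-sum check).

1) 0.0ms=0b +2109.375ms=9/2b
2) 2109.375ms=9/2b +703.125ms=3/2b
Σ=6b of 6 (128bpm 6/8) — PASS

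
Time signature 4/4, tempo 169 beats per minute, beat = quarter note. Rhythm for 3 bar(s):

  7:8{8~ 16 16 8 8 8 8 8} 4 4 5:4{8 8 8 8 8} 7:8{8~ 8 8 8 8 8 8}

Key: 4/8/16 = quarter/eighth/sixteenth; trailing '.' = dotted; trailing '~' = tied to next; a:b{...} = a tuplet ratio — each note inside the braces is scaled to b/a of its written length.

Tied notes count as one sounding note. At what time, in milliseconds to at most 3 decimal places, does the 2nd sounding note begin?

1. 0.0ms @ 0 + 304.311ms (6/7)
2. 304.311ms @ 6/7 + 101.437ms (2/7)
3. 405.748ms @ 8/7 + 202.874ms (4/7)
4. 608.622ms @ 12/7 + 202.874ms (4/7)
5. 811.496ms @ 16/7 + 202.874ms (4/7)
6. 1014.37ms @ 20/7 + 202.874ms (4/7)
7. 1217.244ms @ 24/7 + 202.874ms (4/7)
8. 1420.118ms @ 4 + 355.03ms (1)
9. 1775.148ms @ 5 + 355.03ms (1)
10. 2130.178ms @ 6 + 142.012ms (2/5)
11. 2272.189ms @ 32/5 + 142.012ms (2/5)
12. 2414.201ms @ 34/5 + 142.012ms (2/5)
13. 2556.213ms @ 36/5 + 142.012ms (2/5)
14. 2698.225ms @ 38/5 + 142.012ms (2/5)
15. 2840.237ms @ 8 + 405.748ms (8/7)
16. 3245.985ms @ 64/7 + 202.874ms (4/7)
17. 3448.859ms @ 68/7 + 202.874ms (4/7)
18. 3651.733ms @ 72/7 + 202.874ms (4/7)
19. 3854.607ms @ 76/7 + 202.874ms (4/7)
20. 4057.481ms @ 80/7 + 202.874ms (4/7)

note 2 onset = 6/7b = 304.311ms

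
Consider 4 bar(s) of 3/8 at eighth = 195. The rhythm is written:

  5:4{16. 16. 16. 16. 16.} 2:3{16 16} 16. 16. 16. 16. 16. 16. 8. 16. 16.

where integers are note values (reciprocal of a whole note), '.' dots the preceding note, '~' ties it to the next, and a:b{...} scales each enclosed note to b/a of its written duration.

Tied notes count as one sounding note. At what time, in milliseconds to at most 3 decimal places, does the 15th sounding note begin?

1. 0.0ms @ 0 + 184.615ms (3/5)
2. 184.615ms @ 3/5 + 184.615ms (3/5)
3. 369.231ms @ 6/5 + 184.615ms (3/5)
4. 553.846ms @ 9/5 + 184.615ms (3/5)
5. 738.462ms @ 12/5 + 184.615ms (3/5)
6. 923.077ms @ 3 + 230.769ms (3/4)
7. 1153.846ms @ 15/4 + 230.769ms (3/4)
8. 1384.615ms @ 9/2 + 230.769ms (3/4)
9. 1615.385ms @ 21/4 + 230.769ms (3/4)
10. 1846.154ms @ 6 + 230.769ms (3/4)
11. 2076.923ms @ 27/4 + 230.769ms (3/4)
12. 2307.692ms @ 15/2 + 230.769ms (3/4)
13. 2538.462ms @ 33/4 + 230.769ms (3/4)
14. 2769.231ms @ 9 + 461.538ms (3/2)
15. 3230.769ms @ 21/2 + 230.769ms (3/4)
16. 3461.538ms @ 45/4 + 230.769ms (3/4)

note 15 onset = 21/2b = 3230.769ms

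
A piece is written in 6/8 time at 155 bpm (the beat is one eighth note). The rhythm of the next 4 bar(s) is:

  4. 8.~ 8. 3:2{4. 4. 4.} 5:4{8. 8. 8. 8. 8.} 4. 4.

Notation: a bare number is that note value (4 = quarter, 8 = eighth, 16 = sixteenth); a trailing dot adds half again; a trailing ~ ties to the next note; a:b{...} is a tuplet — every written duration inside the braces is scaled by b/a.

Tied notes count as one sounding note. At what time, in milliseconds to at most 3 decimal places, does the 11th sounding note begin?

note 11 onset = 18b = 6967.742ms

1. 0.0ms @ 0 + 1161.29ms (3)
2. 1161.29ms @ 3 + 1161.29ms (3)
3. 2322.581ms @ 6 + 774.194ms (2)
4. 3096.774ms @ 8 + 774.194ms (2)
5. 3870.968ms @ 10 + 774.194ms (2)
6. 4645.161ms @ 12 + 464.516ms (6/5)
7. 5109.677ms @ 66/5 + 464.516ms (6/5)
8. 5574.194ms @ 72/5 + 464.516ms (6/5)
9. 6038.71ms @ 78/5 + 464.516ms (6/5)
10. 6503.226ms @ 84/5 + 464.516ms (6/5)
11. 6967.742ms @ 18 + 1161.29ms (3)
12. 8129.032ms @ 21 + 1161.29ms (3)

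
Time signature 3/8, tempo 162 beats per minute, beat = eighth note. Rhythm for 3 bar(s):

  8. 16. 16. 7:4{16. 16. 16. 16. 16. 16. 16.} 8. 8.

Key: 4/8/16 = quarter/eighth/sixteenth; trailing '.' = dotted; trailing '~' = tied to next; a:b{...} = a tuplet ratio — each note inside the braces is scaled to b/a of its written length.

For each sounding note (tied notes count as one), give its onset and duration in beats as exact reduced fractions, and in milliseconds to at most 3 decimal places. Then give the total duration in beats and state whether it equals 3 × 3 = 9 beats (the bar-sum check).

1) 0.0ms=0b +555.556ms=3/2b
2) 555.556ms=3/2b +277.778ms=3/4b
3) 833.333ms=9/4b +277.778ms=3/4b
4) 1111.111ms=3b +158.73ms=3/7b
5) 1269.841ms=24/7b +158.73ms=3/7b
6) 1428.571ms=27/7b +158.73ms=3/7b
7) 1587.302ms=30/7b +158.73ms=3/7b
8) 1746.032ms=33/7b +158.73ms=3/7b
9) 1904.762ms=36/7b +158.73ms=3/7b
10) 2063.492ms=39/7b +158.73ms=3/7b
11) 2222.222ms=6b +555.556ms=3/2b
12) 2777.778ms=15/2b +555.556ms=3/2b
Σ=9b of 9 (162bpm 3/8) — PASS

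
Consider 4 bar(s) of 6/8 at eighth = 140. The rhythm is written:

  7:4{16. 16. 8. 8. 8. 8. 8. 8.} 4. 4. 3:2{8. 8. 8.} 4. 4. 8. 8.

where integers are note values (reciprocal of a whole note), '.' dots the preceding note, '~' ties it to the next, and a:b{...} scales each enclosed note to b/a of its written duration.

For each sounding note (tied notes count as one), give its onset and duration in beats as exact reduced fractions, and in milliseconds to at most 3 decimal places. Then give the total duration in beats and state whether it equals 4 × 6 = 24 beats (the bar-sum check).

1) 0.0ms=0b +183.673ms=3/7b
2) 183.673ms=3/7b +183.673ms=3/7b
3) 367.347ms=6/7b +367.347ms=6/7b
4) 734.694ms=12/7b +367.347ms=6/7b
5) 1102.041ms=18/7b +367.347ms=6/7b
6) 1469.388ms=24/7b +367.347ms=6/7b
7) 1836.735ms=30/7b +367.347ms=6/7b
8) 2204.082ms=36/7b +367.347ms=6/7b
9) 2571.429ms=6b +1285.714ms=3b
10) 3857.143ms=9b +1285.714ms=3b
11) 5142.857ms=12b +428.571ms=1b
12) 5571.429ms=13b +428.571ms=1b
13) 6000.0ms=14b +428.571ms=1b
14) 6428.571ms=15b +1285.714ms=3b
15) 7714.286ms=18b +1285.714ms=3b
16) 9000.0ms=21b +642.857ms=3/2b
17) 9642.857ms=45/2b +642.857ms=3/2b
Σ=24b of 24 (140bpm 6/8) — PASS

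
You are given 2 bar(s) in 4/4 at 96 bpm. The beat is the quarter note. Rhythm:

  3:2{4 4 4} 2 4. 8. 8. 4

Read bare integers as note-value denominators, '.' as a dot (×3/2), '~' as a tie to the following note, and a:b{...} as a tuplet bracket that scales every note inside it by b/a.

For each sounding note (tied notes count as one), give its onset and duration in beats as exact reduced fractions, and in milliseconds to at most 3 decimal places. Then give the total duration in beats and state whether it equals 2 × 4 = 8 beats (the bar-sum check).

1) 0.0ms=0b +416.667ms=2/3b
2) 416.667ms=2/3b +416.667ms=2/3b
3) 833.333ms=4/3b +416.667ms=2/3b
4) 1250.0ms=2b +1250.0ms=2b
5) 2500.0ms=4b +937.5ms=3/2b
6) 3437.5ms=11/2b +468.75ms=3/4b
7) 3906.25ms=25/4b +468.75ms=3/4b
8) 4375.0ms=7b +625.0ms=1b
Σ=8b of 8 (96bpm 4/4) — PASS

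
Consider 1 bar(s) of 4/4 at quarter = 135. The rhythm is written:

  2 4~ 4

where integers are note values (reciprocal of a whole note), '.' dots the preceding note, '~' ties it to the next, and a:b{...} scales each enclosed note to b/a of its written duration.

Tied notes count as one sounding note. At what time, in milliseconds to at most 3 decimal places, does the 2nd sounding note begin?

note 2 onset = 2b = 888.889ms

1. 0.0ms @ 0 + 888.889ms (2)
2. 888.889ms @ 2 + 888.889ms (2)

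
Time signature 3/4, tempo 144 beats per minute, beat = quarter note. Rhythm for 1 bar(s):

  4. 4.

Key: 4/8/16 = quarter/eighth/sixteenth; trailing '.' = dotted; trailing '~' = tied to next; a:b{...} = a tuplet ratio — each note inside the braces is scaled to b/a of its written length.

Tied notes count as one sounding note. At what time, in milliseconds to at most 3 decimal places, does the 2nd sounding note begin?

1. 0.0ms @ 0 + 625.0ms (3/2)
2. 625.0ms @ 3/2 + 625.0ms (3/2)

note 2 onset = 3/2b = 625.0ms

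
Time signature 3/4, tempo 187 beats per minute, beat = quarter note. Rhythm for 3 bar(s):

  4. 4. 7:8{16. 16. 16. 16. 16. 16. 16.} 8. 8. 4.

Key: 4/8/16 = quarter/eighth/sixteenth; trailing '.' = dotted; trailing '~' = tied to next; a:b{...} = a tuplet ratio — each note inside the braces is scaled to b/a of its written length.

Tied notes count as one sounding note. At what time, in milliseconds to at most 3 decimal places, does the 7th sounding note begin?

1. 0.0ms @ 0 + 481.283ms (3/2)
2. 481.283ms @ 3/2 + 481.283ms (3/2)
3. 962.567ms @ 3 + 137.51ms (3/7)
4. 1100.076ms @ 24/7 + 137.51ms (3/7)
5. 1237.586ms @ 27/7 + 137.51ms (3/7)
6. 1375.095ms @ 30/7 + 137.51ms (3/7)
7. 1512.605ms @ 33/7 + 137.51ms (3/7)
8. 1650.115ms @ 36/7 + 137.51ms (3/7)
9. 1787.624ms @ 39/7 + 137.51ms (3/7)
10. 1925.134ms @ 6 + 240.642ms (3/4)
11. 2165.775ms @ 27/4 + 240.642ms (3/4)
12. 2406.417ms @ 15/2 + 481.283ms (3/2)

note 7 onset = 33/7b = 1512.605ms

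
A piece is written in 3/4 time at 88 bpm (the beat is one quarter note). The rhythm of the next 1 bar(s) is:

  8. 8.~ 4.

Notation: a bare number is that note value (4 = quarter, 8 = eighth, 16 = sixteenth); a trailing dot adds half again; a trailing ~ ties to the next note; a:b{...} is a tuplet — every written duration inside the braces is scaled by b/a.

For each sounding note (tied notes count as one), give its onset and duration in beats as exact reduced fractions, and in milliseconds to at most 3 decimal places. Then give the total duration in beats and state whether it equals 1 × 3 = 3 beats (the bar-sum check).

1) 0.0ms=0b +511.364ms=3/4b
2) 511.364ms=3/4b +1534.091ms=9/4b
Σ=3b of 3 (88bpm 3/4) — PASS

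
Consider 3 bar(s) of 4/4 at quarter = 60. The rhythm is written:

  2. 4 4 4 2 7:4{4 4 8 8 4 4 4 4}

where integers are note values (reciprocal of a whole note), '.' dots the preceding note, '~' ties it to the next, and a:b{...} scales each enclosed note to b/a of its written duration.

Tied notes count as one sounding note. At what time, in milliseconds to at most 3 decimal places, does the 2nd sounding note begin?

note 2 onset = 3b = 3000.0ms

1. 0.0ms @ 0 + 3000.0ms (3)
2. 3000.0ms @ 3 + 1000.0ms (1)
3. 4000.0ms @ 4 + 1000.0ms (1)
4. 5000.0ms @ 5 + 1000.0ms (1)
5. 6000.0ms @ 6 + 2000.0ms (2)
6. 8000.0ms @ 8 + 571.429ms (4/7)
7. 8571.429ms @ 60/7 + 571.429ms (4/7)
8. 9142.857ms @ 64/7 + 285.714ms (2/7)
9. 9428.571ms @ 66/7 + 285.714ms (2/7)
10. 9714.286ms @ 68/7 + 571.429ms (4/7)
11. 10285.714ms @ 72/7 + 571.429ms (4/7)
12. 10857.143ms @ 76/7 + 571.429ms (4/7)
13. 11428.571ms @ 80/7 + 571.429ms (4/7)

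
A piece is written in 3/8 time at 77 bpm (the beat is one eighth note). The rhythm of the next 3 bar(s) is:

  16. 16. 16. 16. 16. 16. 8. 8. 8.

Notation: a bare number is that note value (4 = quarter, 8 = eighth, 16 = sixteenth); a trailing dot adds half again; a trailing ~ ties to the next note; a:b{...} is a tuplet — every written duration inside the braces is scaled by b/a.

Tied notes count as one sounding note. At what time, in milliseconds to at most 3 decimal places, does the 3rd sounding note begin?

1. 0.0ms @ 0 + 584.416ms (3/4)
2. 584.416ms @ 3/4 + 584.416ms (3/4)
3. 1168.831ms @ 3/2 + 584.416ms (3/4)
4. 1753.247ms @ 9/4 + 584.416ms (3/4)
5. 2337.662ms @ 3 + 584.416ms (3/4)
6. 2922.078ms @ 15/4 + 584.416ms (3/4)
7. 3506.494ms @ 9/2 + 1168.831ms (3/2)
8. 4675.325ms @ 6 + 1168.831ms (3/2)
9. 5844.156ms @ 15/2 + 1168.831ms (3/2)

note 3 onset = 3/2b = 1168.831ms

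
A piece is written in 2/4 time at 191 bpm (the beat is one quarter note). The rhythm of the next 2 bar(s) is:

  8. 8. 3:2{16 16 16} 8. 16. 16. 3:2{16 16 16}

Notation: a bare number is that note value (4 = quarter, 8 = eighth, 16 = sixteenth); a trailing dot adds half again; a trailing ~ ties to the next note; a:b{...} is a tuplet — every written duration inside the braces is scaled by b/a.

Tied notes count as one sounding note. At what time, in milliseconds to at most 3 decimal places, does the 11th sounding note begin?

note 11 onset = 23/6b = 1204.188ms

1. 0.0ms @ 0 + 235.602ms (3/4)
2. 235.602ms @ 3/4 + 235.602ms (3/4)
3. 471.204ms @ 3/2 + 52.356ms (1/6)
4. 523.56ms @ 5/3 + 52.356ms (1/6)
5. 575.916ms @ 11/6 + 52.356ms (1/6)
6. 628.272ms @ 2 + 235.602ms (3/4)
7. 863.874ms @ 11/4 + 117.801ms (3/8)
8. 981.675ms @ 25/8 + 117.801ms (3/8)
9. 1099.476ms @ 7/2 + 52.356ms (1/6)
10. 1151.832ms @ 11/3 + 52.356ms (1/6)
11. 1204.188ms @ 23/6 + 52.356ms (1/6)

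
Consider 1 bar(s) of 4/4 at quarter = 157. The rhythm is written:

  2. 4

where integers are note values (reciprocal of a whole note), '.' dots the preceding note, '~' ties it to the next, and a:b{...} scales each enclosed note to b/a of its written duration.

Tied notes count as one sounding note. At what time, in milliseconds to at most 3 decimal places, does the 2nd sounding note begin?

1. 0.0ms @ 0 + 1146.497ms (3)
2. 1146.497ms @ 3 + 382.166ms (1)

note 2 onset = 3b = 1146.497ms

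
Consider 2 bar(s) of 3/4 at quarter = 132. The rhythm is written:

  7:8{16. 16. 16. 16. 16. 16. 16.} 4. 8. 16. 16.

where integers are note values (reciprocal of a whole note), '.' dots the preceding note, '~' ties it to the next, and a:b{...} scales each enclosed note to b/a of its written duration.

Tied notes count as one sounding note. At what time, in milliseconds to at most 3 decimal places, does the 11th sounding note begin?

note 11 onset = 45/8b = 2556.818ms

1. 0.0ms @ 0 + 194.805ms (3/7)
2. 194.805ms @ 3/7 + 194.805ms (3/7)
3. 389.61ms @ 6/7 + 194.805ms (3/7)
4. 584.416ms @ 9/7 + 194.805ms (3/7)
5. 779.221ms @ 12/7 + 194.805ms (3/7)
6. 974.026ms @ 15/7 + 194.805ms (3/7)
7. 1168.831ms @ 18/7 + 194.805ms (3/7)
8. 1363.636ms @ 3 + 681.818ms (3/2)
9. 2045.455ms @ 9/2 + 340.909ms (3/4)
10. 2386.364ms @ 21/4 + 170.455ms (3/8)
11. 2556.818ms @ 45/8 + 170.455ms (3/8)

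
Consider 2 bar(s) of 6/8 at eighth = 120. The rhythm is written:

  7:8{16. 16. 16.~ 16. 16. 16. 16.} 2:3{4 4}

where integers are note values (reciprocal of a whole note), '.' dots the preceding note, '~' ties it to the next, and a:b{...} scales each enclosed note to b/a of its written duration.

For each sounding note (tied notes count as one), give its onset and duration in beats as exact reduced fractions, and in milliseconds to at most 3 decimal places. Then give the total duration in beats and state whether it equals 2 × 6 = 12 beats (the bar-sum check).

1) 0.0ms=0b +428.571ms=6/7b
2) 428.571ms=6/7b +428.571ms=6/7b
3) 857.143ms=12/7b +857.143ms=12/7b
4) 1714.286ms=24/7b +428.571ms=6/7b
5) 2142.857ms=30/7b +428.571ms=6/7b
6) 2571.429ms=36/7b +428.571ms=6/7b
7) 3000.0ms=6b +1500.0ms=3b
8) 4500.0ms=9b +1500.0ms=3b
Σ=12b of 12 (120bpm 6/8) — PASS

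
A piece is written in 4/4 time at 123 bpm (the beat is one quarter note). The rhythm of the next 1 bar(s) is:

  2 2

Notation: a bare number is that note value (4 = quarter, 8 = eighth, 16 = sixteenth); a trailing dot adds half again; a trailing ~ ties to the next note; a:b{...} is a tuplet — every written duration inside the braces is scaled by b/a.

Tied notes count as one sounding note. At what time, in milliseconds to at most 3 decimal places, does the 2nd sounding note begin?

note 2 onset = 2b = 975.61ms

1. 0.0ms @ 0 + 975.61ms (2)
2. 975.61ms @ 2 + 975.61ms (2)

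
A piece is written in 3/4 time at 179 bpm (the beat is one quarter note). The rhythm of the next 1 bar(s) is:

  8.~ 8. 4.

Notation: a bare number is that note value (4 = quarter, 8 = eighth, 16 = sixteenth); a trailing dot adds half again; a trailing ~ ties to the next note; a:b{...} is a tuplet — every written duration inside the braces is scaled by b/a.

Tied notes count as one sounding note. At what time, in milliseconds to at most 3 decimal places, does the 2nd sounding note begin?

1. 0.0ms @ 0 + 502.793ms (3/2)
2. 502.793ms @ 3/2 + 502.793ms (3/2)

note 2 onset = 3/2b = 502.793ms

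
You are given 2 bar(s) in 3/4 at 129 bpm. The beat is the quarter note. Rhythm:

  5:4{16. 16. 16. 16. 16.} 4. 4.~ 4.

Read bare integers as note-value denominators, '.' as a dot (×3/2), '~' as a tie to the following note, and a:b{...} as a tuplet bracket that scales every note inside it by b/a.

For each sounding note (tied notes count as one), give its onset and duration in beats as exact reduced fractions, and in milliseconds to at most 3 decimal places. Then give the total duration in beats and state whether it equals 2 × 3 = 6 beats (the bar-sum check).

1) 0.0ms=0b +139.535ms=3/10b
2) 139.535ms=3/10b +139.535ms=3/10b
3) 279.07ms=3/5b +139.535ms=3/10b
4) 418.605ms=9/10b +139.535ms=3/10b
5) 558.14ms=6/5b +139.535ms=3/10b
6) 697.674ms=3/2b +697.674ms=3/2b
7) 1395.349ms=3b +1395.349ms=3b
Σ=6b of 6 (129bpm 3/4) — PASS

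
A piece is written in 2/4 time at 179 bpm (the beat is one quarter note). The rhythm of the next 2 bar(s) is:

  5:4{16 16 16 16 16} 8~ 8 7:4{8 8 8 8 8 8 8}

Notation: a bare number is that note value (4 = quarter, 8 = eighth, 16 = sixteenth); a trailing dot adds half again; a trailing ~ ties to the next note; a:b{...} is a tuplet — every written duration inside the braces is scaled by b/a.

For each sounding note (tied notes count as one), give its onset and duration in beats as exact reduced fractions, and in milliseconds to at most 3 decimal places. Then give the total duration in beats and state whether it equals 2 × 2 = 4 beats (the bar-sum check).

1) 0.0ms=0b +67.039ms=1/5b
2) 67.039ms=1/5b +67.039ms=1/5b
3) 134.078ms=2/5b +67.039ms=1/5b
4) 201.117ms=3/5b +67.039ms=1/5b
5) 268.156ms=4/5b +67.039ms=1/5b
6) 335.196ms=1b +335.196ms=1b
7) 670.391ms=2b +95.77ms=2/7b
8) 766.161ms=16/7b +95.77ms=2/7b
9) 861.931ms=18/7b +95.77ms=2/7b
10) 957.702ms=20/7b +95.77ms=2/7b
11) 1053.472ms=22/7b +95.77ms=2/7b
12) 1149.242ms=24/7b +95.77ms=2/7b
13) 1245.012ms=26/7b +95.77ms=2/7b
Σ=4b of 4 (179bpm 2/4) — PASS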